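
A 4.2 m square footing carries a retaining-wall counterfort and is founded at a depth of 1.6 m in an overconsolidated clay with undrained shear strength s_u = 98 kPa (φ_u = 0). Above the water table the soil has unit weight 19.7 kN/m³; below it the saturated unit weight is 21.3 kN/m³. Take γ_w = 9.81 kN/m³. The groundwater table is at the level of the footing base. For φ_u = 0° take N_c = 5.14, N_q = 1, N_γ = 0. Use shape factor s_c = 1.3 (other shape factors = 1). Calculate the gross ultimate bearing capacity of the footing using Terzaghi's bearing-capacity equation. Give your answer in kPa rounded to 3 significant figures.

Effective surcharge at the founding depth q = γ·D_f = 19.7 × 1.6 = 31.52 kPa.
q_ult = c·N_c·s_c + q·N_q
     = 98 × 5.14 × 1.3 + 31.52 × 1
     = 654.84 + 31.52 = 686.36 kPa.

q_ult ≈ 686 kPa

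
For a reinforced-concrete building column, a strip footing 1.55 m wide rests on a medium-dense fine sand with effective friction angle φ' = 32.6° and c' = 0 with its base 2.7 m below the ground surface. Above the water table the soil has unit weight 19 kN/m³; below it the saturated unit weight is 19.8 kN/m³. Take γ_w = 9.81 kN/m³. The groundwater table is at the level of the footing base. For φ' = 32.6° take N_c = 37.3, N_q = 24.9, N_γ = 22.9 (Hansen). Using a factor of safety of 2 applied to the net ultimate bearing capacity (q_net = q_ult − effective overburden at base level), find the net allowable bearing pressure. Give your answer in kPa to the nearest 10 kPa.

q = γ·D_f = 19 × 2.7 = 51.3 kPa.
For the ½γBN_γ term take γ' = 19.8 − 9.81 = 9.99 kN/m³ (soil below base is submerged).
q·N_q = 51.3 × 24.9 = 1277.4 kPa
0.5·γ·B·N_γ = 0.5 × 9.99 × 1.55 × 22.9 = 177.3 kPa
q_ult = 1277.4 + 177.3 = 1454.7 kPa.
Net ultimate: q_net = 1454.7 − 51.3 = 1403.4 kPa.
q_all(net) = 1403.4 / 2 = 701.68 kPa.

q_all(net) ≈ 700 kPa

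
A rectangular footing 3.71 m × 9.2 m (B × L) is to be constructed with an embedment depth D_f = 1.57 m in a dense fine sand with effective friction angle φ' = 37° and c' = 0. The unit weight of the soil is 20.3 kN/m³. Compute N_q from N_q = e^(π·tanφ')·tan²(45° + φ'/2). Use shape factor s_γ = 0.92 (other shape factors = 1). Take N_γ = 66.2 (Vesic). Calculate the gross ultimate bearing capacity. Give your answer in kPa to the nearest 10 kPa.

tan37° = 0.7536, so N_q = e^(π×0.7536)·tan²(63.5°) = 10.669 × 4.023 = 42.92.
Effective surcharge at the founding depth q = γ·D_f = 20.3 × 1.57 = 31.871 kPa.
q_ult = q·N_q + 0.5·γ·B·N_γ·s_γ
     = 31.871 × 42.92 + 0.5 × 20.3 × 3.71 × 66.2 × 0.92
     = 1367.9 + 2293.4 = 3661.3 kPa.

q_ult ≈ 3660 kPa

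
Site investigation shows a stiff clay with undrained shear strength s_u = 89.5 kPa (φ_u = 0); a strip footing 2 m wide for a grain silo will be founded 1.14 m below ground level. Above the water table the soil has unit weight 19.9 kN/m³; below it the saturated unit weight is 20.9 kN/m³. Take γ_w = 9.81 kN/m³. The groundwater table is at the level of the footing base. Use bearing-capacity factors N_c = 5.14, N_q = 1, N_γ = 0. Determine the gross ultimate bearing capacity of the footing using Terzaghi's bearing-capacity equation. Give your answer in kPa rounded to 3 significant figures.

Overburden at base level: q = 19.9 × 1.14 = 22.686 kPa.
Cohesion term c·N_c = 89.5 × 5.14 = 460.03 kPa; surcharge term q·N_q = 22.686 × 1 = 22.686 kPa.
q_ult = 460.03 + 22.686 = 482.72 kPa.

q_ult ≈ 483 kPa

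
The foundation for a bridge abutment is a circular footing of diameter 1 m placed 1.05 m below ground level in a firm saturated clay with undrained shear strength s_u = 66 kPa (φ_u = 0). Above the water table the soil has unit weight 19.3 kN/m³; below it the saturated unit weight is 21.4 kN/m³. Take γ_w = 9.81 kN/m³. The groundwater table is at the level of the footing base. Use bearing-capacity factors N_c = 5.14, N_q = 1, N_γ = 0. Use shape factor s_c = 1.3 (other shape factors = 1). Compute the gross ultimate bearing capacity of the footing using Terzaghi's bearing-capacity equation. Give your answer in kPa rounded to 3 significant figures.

Effective surcharge at the founding depth q = γ·D_f = 19.3 × 1.05 = 20.265 kPa.
q_ult = c·N_c·s_c + q·N_q
     = 66 × 5.14 × 1.3 + 20.265 × 1
     = 441.01 + 20.265 = 461.28 kPa.

q_ult ≈ 461 kPa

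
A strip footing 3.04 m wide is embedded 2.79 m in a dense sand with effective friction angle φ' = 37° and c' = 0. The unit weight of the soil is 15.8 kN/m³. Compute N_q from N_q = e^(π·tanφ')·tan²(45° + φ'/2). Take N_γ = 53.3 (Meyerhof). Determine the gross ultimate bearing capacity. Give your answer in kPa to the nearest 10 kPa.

q_ult ≈ 3170 kPa

tan37° = 0.7536, so N_q = e^(π×0.7536)·tan²(63.5°) = 10.669 × 4.023 = 42.92.
Overburden at base level: q = 15.8 × 2.79 = 44.082 kPa.
Surcharge term q·N_q = 44.082 × 42.92 = 1892 kPa; self-weight term 0.5·γ·B·N_γ = 0.5 × 15.8 × 3.04 × 53.3 = 1280.1 kPa.
q_ult = 1892 + 1280.1 = 3172 kPa.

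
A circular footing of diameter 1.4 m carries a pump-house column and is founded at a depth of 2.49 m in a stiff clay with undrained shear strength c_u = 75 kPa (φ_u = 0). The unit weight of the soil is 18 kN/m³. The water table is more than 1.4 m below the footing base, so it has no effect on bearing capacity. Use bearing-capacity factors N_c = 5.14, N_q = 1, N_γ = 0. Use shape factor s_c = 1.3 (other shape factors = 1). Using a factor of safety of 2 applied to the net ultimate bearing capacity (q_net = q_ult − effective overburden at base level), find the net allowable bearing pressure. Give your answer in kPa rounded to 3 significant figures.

q_all(net) ≈ 251 kPa

Overburden at base level: q = 18 × 2.49 = 44.82 kPa.
Cohesion term c·N_c·s_c = 75 × 5.14 × 1.3 = 501.15 kPa; surcharge term q·N_q = 44.82 × 1 = 44.82 kPa.
q_ult = 501.15 + 44.82 = 545.97 kPa.
Net ultimate: q_net = 545.97 − 44.82 = 501.15 kPa.
q_all(net) = 501.15 / 2 = 250.58 kPa.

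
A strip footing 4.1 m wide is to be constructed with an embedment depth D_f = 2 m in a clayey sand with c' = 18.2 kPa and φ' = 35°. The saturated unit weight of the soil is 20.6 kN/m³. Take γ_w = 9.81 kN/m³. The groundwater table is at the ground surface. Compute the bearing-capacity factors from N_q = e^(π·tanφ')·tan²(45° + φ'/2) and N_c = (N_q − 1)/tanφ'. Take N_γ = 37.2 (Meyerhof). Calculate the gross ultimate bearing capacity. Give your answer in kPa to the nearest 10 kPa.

q_ult ≈ 2380 kPa

tan35° = 0.7002, so N_q = e^(π×0.7002)·tan²(62.5°) = 9.023 × 3.69 = 33.3.
N_c = (33.3 − 1)/tan35° = 46.12.
With the water table at the surface the whole profile is submerged: γ' = 20.6 − 9.81 = 10.79 kN/m³, so q = γ'·D_f = 21.58 kPa; the same γ' applies in the ½γBN_γ term.
q_ult = c·N_c + q·N_q + 0.5·γ·B·N_γ
     = 18.2 × 46.124 + 21.58 × 33.296 + 0.5 × 10.79 × 4.1 × 37.2
     = 839.45 + 718.53 + 822.85 = 2380.8 kPa.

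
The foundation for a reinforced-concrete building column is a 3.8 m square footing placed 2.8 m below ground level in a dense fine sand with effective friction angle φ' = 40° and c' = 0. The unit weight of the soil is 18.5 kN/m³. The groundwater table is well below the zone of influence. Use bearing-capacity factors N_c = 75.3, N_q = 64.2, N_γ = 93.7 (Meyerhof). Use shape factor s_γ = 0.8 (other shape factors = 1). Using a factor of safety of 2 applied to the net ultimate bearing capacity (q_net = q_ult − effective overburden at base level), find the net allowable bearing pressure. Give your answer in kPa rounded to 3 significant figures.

q_all(net) ≈ 2950 kPa

q = γ·D_f = 18.5 × 2.8 = 51.8 kPa.
q·N_q = 51.8 × 64.2 = 3325.6 kPa
0.5·γ·B·N_γ·s_γ = 0.5 × 18.5 × 3.8 × 93.7 × 0.8 = 2634.8 kPa
q_ult = 3325.6 + 2634.8 = 5960.4 kPa.
Net ultimate: q_net = 5960.4 − 51.8 = 5908.6 kPa.
q_all(net) = 5908.6 / 2 = 2954.3 kPa.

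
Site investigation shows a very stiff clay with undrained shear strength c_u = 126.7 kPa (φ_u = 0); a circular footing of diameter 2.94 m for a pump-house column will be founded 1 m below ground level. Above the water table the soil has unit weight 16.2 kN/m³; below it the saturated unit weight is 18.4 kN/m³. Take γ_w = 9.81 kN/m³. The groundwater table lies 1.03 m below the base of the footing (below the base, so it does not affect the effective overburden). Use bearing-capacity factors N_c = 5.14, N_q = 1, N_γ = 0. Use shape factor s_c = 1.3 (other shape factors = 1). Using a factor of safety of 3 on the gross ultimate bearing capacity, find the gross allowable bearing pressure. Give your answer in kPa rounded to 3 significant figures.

q_all ≈ 288 kPa

Overburden at base level: q = 16.2 × 1 = 16.2 kPa.
Cohesion term c·N_c·s_c = 126.7 × 5.14 × 1.3 = 846.61 kPa; surcharge term q·N_q = 16.2 × 1 = 16.2 kPa.
q_ult = 846.61 + 16.2 = 862.81 kPa.
q_all = 862.81 / 3 = 287.6 kPa.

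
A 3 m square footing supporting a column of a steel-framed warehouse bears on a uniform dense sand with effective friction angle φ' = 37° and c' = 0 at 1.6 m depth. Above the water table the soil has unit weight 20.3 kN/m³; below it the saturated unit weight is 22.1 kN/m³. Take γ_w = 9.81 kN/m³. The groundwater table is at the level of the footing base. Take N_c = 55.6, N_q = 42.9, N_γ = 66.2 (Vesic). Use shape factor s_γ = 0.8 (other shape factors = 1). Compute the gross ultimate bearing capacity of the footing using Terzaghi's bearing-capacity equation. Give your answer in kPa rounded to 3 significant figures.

q_ult ≈ 2370 kPa

Effective surcharge at the founding depth q = γ·D_f = 20.3 × 1.6 = 32.48 kPa.
The water table coincides with the base, so in the self-weight term γ → γ' = 12.29 kN/m³.
q_ult = q·N_q + 0.5·γ·B·N_γ·s_γ
     = 32.48 × 42.9 + 0.5 × 12.29 × 3 × 66.2 × 0.8
     = 1393.4 + 976.32 = 2369.7 kPa.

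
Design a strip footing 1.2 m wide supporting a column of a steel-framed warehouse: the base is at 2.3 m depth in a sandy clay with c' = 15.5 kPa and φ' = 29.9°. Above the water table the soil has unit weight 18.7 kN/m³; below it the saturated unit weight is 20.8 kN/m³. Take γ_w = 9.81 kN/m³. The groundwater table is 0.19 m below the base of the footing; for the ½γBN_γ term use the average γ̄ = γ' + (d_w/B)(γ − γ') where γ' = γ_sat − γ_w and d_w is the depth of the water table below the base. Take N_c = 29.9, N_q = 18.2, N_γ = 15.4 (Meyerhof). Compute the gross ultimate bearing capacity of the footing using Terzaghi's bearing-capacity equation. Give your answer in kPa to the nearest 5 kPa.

Overburden at base level: q = 18.7 × 2.3 = 43.01 kPa.
The water table is 0.19 m below the base (< B = 1.2 m), so the ½γBN_γ term uses γ̄ = γ' + (d_w/B)(γ − γ') = 10.99 + (0.19/1.2)(18.7 − 10.99) = 12.211 kN/m³.
Cohesion term c·N_c = 15.5 × 29.9 = 463.45 kPa; surcharge term q·N_q = 43.01 × 18.2 = 782.78 kPa; self-weight term 0.5·γ·B·N_γ = 0.5 × 12.211 × 1.2 × 15.4 = 112.83 kPa.
q_ult = 463.45 + 782.78 + 112.83 = 1359.1 kPa.

q_ult ≈ 1360 kPa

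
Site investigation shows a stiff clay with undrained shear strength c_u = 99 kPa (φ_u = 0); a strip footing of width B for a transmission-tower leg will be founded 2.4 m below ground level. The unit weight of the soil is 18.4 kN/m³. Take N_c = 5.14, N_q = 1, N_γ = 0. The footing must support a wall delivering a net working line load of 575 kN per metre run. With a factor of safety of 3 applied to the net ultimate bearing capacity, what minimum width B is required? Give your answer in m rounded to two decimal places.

Overburden at base level: q = 18.4 × 2.4 = 44.16 kPa.
Cohesion term c·N_c = 99 × 5.14 = 508.86 kPa; surcharge term q·N_q = 44.16 × 1 = 44.16 kPa.
q_ult = 508.86 + 44.16 = 553.02 kPa.
For φ = 0 the ½γBN_γ term vanishes, so q_ult is independent of B. q_net = 553.02 − 44.16 = 508.86 kPa; q_all(net) = 508.86/3 = 169.62 kPa.
Required width B = w / q_all(net) = 575 / 169.62 = 3.39 m.

B = 3.39 m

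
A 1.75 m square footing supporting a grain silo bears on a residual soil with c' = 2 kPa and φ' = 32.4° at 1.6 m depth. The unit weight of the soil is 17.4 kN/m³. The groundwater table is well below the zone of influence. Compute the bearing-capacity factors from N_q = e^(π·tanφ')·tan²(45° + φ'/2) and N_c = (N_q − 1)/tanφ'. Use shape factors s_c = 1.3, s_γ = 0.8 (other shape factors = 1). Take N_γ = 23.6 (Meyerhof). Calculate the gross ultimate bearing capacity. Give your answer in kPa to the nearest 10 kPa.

q_ult ≈ 1060 kPa

tan32.4° = 0.6346, so N_q = e^(π×0.6346)·tan²(61.2°) = 7.343 × 3.309 = 24.3.
N_c = (24.3 − 1)/tan32.4° = 36.71.
Overburden at base level: q = 17.4 × 1.6 = 27.84 kPa.
Cohesion term c·N_c·s_c = 2 × 36.707 × 1.3 = 95.439 kPa; surcharge term q·N_q = 27.84 × 24.295 = 676.38 kPa; self-weight term 0.5·γ·B·N_γ·s_γ = 0.5 × 17.4 × 1.75 × 23.6 × 0.8 = 287.45 kPa.
q_ult = 95.439 + 676.38 + 287.45 = 1059.3 kPa.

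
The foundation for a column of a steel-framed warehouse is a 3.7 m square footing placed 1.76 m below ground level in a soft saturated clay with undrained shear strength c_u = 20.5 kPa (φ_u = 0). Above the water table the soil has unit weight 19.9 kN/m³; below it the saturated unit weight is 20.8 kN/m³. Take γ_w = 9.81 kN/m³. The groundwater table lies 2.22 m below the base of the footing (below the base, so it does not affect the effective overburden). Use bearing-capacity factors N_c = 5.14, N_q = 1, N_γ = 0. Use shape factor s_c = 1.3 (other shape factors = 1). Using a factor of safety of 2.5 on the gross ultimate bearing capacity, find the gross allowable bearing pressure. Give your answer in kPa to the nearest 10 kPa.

q = γ·D_f = 19.9 × 1.76 = 35.024 kPa.
c·N_c·s_c = 20.5 × 5.14 × 1.3 = 136.98 kPa
q·N_q = 35.024 × 1 = 35.024 kPa
q_ult = 136.98 + 35.024 = 172 kPa.
q_all = 172 / 2.5 = 68.802 kPa.

q_all ≈ 70 kPa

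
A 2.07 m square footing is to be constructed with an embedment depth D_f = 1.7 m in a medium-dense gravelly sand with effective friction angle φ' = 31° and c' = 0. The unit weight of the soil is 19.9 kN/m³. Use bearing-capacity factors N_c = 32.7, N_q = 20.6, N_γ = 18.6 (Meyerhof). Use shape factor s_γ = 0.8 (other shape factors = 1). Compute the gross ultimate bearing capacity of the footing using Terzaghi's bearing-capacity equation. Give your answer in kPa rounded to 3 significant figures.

q_ult ≈ 1000 kPa

Effective surcharge at the founding depth q = γ·D_f = 19.9 × 1.7 = 33.83 kPa.
q_ult = q·N_q + 0.5·γ·B·N_γ·s_γ
     = 33.83 × 20.6 + 0.5 × 19.9 × 2.07 × 18.6 × 0.8
     = 696.9 + 306.48 = 1003.4 kPa.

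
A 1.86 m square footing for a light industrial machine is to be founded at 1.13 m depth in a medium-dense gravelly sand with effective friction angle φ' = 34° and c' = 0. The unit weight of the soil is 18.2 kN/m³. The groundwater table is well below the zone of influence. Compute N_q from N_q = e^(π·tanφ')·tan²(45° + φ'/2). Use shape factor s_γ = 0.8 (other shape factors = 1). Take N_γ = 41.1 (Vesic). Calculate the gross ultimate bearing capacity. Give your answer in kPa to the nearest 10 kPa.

tan34° = 0.6745, so N_q = e^(π×0.6745)·tan²(62°) = 8.323 × 3.537 = 29.44.
Overburden at base level: q = 18.2 × 1.13 = 20.566 kPa.
Surcharge term q·N_q = 20.566 × 29.44 = 605.46 kPa; self-weight term 0.5·γ·B·N_γ·s_γ = 0.5 × 18.2 × 1.86 × 41.1 × 0.8 = 556.53 kPa.
q_ult = 605.46 + 556.53 = 1162 kPa.

q_ult ≈ 1160 kPa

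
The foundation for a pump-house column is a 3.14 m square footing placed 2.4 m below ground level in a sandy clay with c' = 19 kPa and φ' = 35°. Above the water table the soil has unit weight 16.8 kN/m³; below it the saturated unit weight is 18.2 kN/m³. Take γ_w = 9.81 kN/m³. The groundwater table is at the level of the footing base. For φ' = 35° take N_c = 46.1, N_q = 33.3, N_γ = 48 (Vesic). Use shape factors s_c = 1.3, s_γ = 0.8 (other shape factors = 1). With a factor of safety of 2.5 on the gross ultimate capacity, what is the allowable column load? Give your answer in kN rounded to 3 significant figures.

P_all ≈ 11800 kN

Effective surcharge at the founding depth q = γ·D_f = 16.8 × 2.4 = 40.32 kPa.
The water table coincides with the base, so in the self-weight term γ → γ' = 8.39 kN/m³.
q_ult = c·N_c·s_c + q·N_q + 0.5·γ·B·N_γ·s_γ
     = 19 × 46.1 × 1.3 + 40.32 × 33.3 + 0.5 × 8.39 × 3.14 × 48 × 0.8
     = 1138.7 + 1342.7 + 505.82 = 2987.1 kPa.
Gross allowable pressure q_all = 2987.1 / 2.5 = 1194.9 kPa.
Footing area = 9.8596 m², so allowable column load = 1194.9 × 9.8596 = 11781 kN.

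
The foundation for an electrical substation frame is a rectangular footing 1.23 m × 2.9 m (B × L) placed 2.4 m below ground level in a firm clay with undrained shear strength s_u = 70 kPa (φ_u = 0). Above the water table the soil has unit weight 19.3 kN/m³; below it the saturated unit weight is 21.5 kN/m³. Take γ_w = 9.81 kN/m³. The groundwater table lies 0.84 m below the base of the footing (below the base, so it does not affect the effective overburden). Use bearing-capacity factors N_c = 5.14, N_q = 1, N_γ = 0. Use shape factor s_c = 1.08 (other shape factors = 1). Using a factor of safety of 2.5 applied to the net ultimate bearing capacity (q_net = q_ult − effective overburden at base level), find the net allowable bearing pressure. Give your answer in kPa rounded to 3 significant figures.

Overburden at base level: q = 19.3 × 2.4 = 46.32 kPa.
Cohesion term c·N_c·s_c = 70 × 5.14 × 1.08 = 388.58 kPa; surcharge term q·N_q = 46.32 × 1 = 46.32 kPa.
q_ult = 388.58 + 46.32 = 434.9 kPa.
Net ultimate: q_net = 434.9 − 46.32 = 388.58 kPa.
q_all(net) = 388.58 / 2.5 = 155.43 kPa.

q_all(net) ≈ 155 kPa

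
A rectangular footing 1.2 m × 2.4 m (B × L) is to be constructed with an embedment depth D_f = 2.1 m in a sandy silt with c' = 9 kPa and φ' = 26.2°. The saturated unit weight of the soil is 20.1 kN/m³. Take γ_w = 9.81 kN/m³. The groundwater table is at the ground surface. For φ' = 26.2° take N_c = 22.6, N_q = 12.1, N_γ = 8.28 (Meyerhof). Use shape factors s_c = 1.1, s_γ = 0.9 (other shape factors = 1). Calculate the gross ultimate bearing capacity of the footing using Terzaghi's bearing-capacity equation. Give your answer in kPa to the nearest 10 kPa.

With the water table at the surface the whole profile is submerged: γ' = 20.1 − 9.81 = 10.29 kN/m³, so q = γ'·D_f = 21.609 kPa; the same γ' applies in the ½γBN_γ term.
q_ult = c·N_c·s_c + q·N_q + 0.5·γ·B·N_γ·s_γ
     = 9 × 22.6 × 1.1 + 21.609 × 12.1 + 0.5 × 10.29 × 1.2 × 8.28 × 0.9
     = 223.74 + 261.47 + 46.009 = 531.22 kPa.

q_ult ≈ 530 kPa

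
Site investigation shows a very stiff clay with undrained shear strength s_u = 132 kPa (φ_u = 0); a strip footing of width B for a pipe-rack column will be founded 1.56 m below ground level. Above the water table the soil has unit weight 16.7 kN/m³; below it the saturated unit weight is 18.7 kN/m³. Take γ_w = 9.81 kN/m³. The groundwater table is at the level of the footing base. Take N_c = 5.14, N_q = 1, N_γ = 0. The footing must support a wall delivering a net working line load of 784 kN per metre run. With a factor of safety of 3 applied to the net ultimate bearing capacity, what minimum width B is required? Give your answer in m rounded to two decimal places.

q = γ·D_f = 16.7 × 1.56 = 26.052 kPa.
c·N_c = 132 × 5.14 = 678.48 kPa
q·N_q = 26.052 × 1 = 26.052 kPa
q_ult = 678.48 + 26.052 = 704.53 kPa.
For φ = 0 the ½γBN_γ term vanishes, so q_ult is independent of B. q_net = 704.53 − 26.052 = 678.48 kPa; q_all(net) = 678.48/3 = 226.16 kPa.
Required width B = w / q_all(net) = 784 / 226.16 = 3.467 m.

B = 3.47 m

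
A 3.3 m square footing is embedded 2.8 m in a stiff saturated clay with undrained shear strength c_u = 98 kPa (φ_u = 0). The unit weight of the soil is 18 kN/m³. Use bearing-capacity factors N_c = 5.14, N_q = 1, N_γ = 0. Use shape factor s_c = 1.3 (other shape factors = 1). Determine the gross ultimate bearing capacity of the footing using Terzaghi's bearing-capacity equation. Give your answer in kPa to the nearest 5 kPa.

q_ult ≈ 705 kPa

Effective surcharge at the founding depth q = γ·D_f = 18 × 2.8 = 50.4 kPa.
q_ult = c·N_c·s_c + q·N_q
     = 98 × 5.14 × 1.3 + 50.4 × 1
     = 654.84 + 50.4 = 705.24 kPa.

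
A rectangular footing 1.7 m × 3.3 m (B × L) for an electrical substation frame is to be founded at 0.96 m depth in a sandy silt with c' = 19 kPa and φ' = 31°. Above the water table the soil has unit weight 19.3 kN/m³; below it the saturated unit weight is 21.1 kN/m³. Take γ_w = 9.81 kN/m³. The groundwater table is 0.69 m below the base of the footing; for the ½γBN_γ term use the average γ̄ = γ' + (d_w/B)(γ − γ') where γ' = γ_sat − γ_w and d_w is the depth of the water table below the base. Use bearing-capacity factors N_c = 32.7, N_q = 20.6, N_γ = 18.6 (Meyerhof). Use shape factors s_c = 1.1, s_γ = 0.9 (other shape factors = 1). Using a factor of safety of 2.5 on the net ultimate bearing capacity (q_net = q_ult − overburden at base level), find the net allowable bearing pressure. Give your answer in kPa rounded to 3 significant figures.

q = γ·D_f = 19.3 × 0.96 = 18.528 kPa.
γ' = 11.29 kN/m³; averaging over the depth B below the base, γ̄ = γ' + (d_w/B)(γ − γ') = 14.541 kN/m³.
c·N_c·s_c = 19 × 32.7 × 1.1 = 683.43 kPa
q·N_q = 18.528 × 20.6 = 381.68 kPa
0.5·γ·B·N_γ·s_γ = 0.5 × 14.541 × 1.7 × 18.6 × 0.9 = 206.91 kPa
q_ult = 683.43 + 381.68 + 206.91 = 1272 kPa.
q_net = 1272 − 18.528 = 1253.5 kPa.
q_all(net) = 1253.5 / 2.5 = 501.39 kPa.

q_all(net) ≈ 501 kPa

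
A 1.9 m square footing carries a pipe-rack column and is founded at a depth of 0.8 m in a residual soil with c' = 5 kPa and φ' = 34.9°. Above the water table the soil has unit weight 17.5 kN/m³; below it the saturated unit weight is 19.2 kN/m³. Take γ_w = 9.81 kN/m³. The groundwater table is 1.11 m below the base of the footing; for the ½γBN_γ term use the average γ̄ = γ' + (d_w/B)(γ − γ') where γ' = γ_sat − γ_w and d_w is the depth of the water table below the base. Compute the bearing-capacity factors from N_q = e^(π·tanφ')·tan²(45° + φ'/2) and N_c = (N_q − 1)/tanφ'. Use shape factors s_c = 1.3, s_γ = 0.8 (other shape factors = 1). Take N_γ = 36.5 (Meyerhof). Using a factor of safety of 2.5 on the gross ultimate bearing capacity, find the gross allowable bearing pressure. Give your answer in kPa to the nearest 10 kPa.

q_all ≈ 460 kPa

N_q = e^(π·tan34.9°)·tan²(62.45°) = 32.89; N_c = (N_q − 1)/tanφ' = 45.71.
Overburden at base level: q = 17.5 × 0.8 = 14 kPa.
The water table is 1.11 m below the base (< B = 1.9 m), so the ½γBN_γ term uses γ̄ = γ' + (d_w/B)(γ − γ') = 9.39 + (1.11/1.9)(17.5 − 9.39) = 14.128 kN/m³.
Cohesion term c·N_c·s_c = 5 × 45.706 × 1.3 = 297.09 kPa; surcharge term q·N_q = 14 × 32.885 = 460.39 kPa; self-weight term 0.5·γ·B·N_γ·s_γ = 0.5 × 14.128 × 1.9 × 36.5 × 0.8 = 391.91 kPa.
q_ult = 297.09 + 460.39 + 391.91 = 1149.4 kPa.
q_all = 1149.4 / 2.5 = 459.76 kPa.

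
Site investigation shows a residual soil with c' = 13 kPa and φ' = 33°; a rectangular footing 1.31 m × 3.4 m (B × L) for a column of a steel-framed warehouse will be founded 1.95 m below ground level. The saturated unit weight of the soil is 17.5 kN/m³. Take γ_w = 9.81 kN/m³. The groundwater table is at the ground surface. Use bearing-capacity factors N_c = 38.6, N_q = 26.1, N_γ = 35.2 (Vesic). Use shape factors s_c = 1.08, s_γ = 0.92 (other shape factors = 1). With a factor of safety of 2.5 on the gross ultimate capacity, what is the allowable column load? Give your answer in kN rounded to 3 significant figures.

γ' = 17.5 − 9.81 = 7.69 kN/m³ (submerged throughout). q = 7.69 × 1.95 = 14.995 kPa; the same γ' applies in the ½γBN_γ term.
c·N_c·s_c = 13 × 38.6 × 1.08 = 541.94 kPa
q·N_q = 14.995 × 26.1 = 391.38 kPa
0.5·γ·B·N_γ·s_γ = 0.5 × 7.69 × 1.31 × 35.2 × 0.92 = 163.12 kPa
q_ult = 541.94 + 391.38 + 163.12 = 1096.4 kPa.
Gross allowable pressure q_all = 1096.4 / 2.5 = 438.58 kPa.
Footing area = 4.454 m², so allowable column load = 438.58 × 4.454 = 1953.4 kN.

P_all ≈ 1950 kN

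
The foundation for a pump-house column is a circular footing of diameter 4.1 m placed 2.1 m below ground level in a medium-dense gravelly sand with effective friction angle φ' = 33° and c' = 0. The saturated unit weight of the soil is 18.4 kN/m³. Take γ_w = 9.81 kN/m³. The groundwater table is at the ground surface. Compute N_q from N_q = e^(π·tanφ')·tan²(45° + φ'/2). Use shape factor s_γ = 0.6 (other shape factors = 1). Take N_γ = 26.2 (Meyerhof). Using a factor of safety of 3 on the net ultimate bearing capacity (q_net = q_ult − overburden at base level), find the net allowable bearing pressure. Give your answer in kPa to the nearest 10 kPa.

N_q = e^(π·tan33°)·tan²(61.5°) = 26.09.
With the water table at the surface the whole profile is submerged: γ' = 18.4 − 9.81 = 8.59 kN/m³, so q = γ'·D_f = 18.039 kPa; the same γ' applies in the ½γBN_γ term.
q_ult = q·N_q + 0.5·γ·B·N_γ·s_γ
     = 18.039 × 26.092 + 0.5 × 8.59 × 4.1 × 26.2 × 0.6
     = 470.67 + 276.82 = 747.5 kPa.
q_net = 747.5 − 18.039 = 729.46 kPa.
q_all(net) = 729.46 / 3 = 243.15 kPa.

q_all(net) ≈ 240 kPa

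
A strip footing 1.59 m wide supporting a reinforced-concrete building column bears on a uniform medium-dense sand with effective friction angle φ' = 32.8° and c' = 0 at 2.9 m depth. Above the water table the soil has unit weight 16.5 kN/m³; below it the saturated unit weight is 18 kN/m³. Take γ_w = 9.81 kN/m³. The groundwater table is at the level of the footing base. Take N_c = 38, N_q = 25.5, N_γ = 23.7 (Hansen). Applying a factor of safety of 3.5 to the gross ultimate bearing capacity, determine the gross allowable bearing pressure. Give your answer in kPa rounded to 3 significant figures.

q_all ≈ 393 kPa

Effective surcharge at the founding depth q = γ·D_f = 16.5 × 2.9 = 47.85 kPa.
The water table coincides with the base, so in the self-weight term γ → γ' = 8.19 kN/m³.
q_ult = q·N_q + 0.5·γ·B·N_γ
     = 47.85 × 25.5 + 0.5 × 8.19 × 1.59 × 23.7
     = 1220.2 + 154.31 = 1374.5 kPa.
q_all = q_ult / FS = 1374.5 / 3.5 = 392.71 kPa.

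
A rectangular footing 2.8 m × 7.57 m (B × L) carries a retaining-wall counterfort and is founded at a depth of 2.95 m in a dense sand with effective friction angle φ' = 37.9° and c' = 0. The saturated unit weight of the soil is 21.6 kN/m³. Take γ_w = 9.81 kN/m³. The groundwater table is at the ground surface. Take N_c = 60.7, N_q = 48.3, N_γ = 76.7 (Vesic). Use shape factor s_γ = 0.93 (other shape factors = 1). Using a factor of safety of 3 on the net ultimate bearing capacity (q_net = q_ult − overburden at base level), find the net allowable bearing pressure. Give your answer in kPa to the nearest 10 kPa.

γ' = 21.6 − 9.81 = 11.79 kN/m³ (submerged throughout). q = 11.79 × 2.95 = 34.781 kPa; the same γ' applies in the ½γBN_γ term.
q·N_q = 34.781 × 48.3 = 1679.9 kPa
0.5·γ·B·N_γ·s_γ = 0.5 × 11.79 × 2.8 × 76.7 × 0.93 = 1177.4 kPa
q_ult = 1679.9 + 1177.4 = 2857.3 kPa.
q_net = 2857.3 − 34.781 = 2822.5 kPa.
q_all(net) = 2822.5 / 3 = 940.84 kPa.

q_all(net) ≈ 940 kPa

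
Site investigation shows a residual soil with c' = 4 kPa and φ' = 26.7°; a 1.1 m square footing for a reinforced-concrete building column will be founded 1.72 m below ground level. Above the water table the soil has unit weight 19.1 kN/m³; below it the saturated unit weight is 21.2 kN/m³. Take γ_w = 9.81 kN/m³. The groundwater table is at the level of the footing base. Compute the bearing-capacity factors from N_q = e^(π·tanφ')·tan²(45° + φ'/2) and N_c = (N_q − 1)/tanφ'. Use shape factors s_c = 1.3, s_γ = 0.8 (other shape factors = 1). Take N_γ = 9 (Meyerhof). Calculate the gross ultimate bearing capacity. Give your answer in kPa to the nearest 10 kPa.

tan26.7° = 0.5029, so N_q = e^(π×0.5029)·tan²(58.35°) = 4.855 × 2.632 = 12.78.
N_c = (12.78 − 1)/tan26.7° = 23.42.
q = γ·D_f = 19.1 × 1.72 = 32.852 kPa.
For the ½γBN_γ term take γ' = 21.2 − 9.81 = 11.39 kN/m³ (soil below base is submerged).
c·N_c·s_c = 4 × 23.419 × 1.3 = 121.78 kPa
q·N_q = 32.852 × 12.778 = 419.79 kPa
0.5·γ·B·N_γ·s_γ = 0.5 × 11.39 × 1.1 × 9 × 0.8 = 45.104 kPa
q_ult = 121.78 + 419.79 + 45.104 = 586.67 kPa.

q_ult ≈ 590 kPa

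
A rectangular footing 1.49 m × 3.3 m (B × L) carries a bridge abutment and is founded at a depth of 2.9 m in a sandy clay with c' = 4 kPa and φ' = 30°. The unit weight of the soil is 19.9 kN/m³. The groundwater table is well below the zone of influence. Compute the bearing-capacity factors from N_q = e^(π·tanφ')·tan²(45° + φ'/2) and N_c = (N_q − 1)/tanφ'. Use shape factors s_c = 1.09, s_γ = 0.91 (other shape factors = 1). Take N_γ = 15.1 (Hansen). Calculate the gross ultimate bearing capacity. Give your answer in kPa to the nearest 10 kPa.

tan30° = 0.5774, so N_q = e^(π×0.5774)·tan²(60°) = 6.134 × 3.0 = 18.4.
N_c = (18.4 − 1)/tan30° = 30.14.
Effective surcharge at the founding depth q = γ·D_f = 19.9 × 2.9 = 57.71 kPa.
q_ult = c·N_c·s_c + q·N_q + 0.5·γ·B·N_γ·s_γ
     = 4 × 30.14 × 1.09 + 57.71 × 18.401 + 0.5 × 19.9 × 1.49 × 15.1 × 0.91
     = 131.41 + 1061.9 + 203.72 = 1397.1 kPa.

q_ult ≈ 1400 kPa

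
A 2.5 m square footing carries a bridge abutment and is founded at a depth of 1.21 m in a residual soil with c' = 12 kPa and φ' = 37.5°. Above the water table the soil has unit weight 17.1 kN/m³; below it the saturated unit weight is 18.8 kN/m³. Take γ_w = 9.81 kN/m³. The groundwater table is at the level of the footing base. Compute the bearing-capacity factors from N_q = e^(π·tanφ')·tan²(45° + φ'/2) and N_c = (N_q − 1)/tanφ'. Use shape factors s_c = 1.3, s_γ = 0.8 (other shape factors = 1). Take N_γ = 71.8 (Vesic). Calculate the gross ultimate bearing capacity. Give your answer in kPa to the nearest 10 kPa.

q_ult ≈ 2500 kPa

tan37.5° = 0.7673, so N_q = e^(π×0.7673)·tan²(63.75°) = 11.141 × 4.112 = 45.81.
N_c = (45.81 − 1)/tan37.5° = 58.4.
q = γ·D_f = 17.1 × 1.21 = 20.691 kPa.
For the ½γBN_γ term take γ' = 18.8 − 9.81 = 8.99 kN/m³ (soil below base is submerged).
c·N_c·s_c = 12 × 58.399 × 1.3 = 911.03 kPa
q·N_q = 20.691 × 45.811 = 947.88 kPa
0.5·γ·B·N_γ·s_γ = 0.5 × 8.99 × 2.5 × 71.8 × 0.8 = 645.48 kPa
q_ult = 911.03 + 947.88 + 645.48 = 2504.4 kPa.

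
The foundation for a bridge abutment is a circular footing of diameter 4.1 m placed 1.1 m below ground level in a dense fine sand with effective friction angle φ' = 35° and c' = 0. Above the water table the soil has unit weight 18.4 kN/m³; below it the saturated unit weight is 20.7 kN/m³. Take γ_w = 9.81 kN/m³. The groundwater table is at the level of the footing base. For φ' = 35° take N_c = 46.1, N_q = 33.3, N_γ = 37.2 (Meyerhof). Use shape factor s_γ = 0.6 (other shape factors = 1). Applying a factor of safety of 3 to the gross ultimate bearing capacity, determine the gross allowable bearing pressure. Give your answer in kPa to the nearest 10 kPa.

q_all ≈ 390 kPa

q = γ·D_f = 18.4 × 1.1 = 20.24 kPa.
For the ½γBN_γ term take γ' = 20.7 − 9.81 = 10.89 kN/m³ (soil below base is submerged).
q·N_q = 20.24 × 33.3 = 673.99 kPa
0.5·γ·B·N_γ·s_γ = 0.5 × 10.89 × 4.1 × 37.2 × 0.6 = 498.28 kPa
q_ult = 673.99 + 498.28 = 1172.3 kPa.
q_all = q_ult / FS = 1172.3 / 3 = 390.76 kPa.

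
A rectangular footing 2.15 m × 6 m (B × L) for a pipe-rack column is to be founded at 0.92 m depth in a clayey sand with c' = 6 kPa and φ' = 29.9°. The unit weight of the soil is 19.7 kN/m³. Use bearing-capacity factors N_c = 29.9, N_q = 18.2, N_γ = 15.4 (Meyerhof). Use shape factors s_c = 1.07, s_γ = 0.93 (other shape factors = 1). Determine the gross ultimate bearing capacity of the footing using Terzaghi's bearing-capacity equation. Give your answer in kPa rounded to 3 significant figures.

q_ult ≈ 825 kPa

q = γ·D_f = 19.7 × 0.92 = 18.124 kPa.
c·N_c·s_c = 6 × 29.9 × 1.07 = 191.96 kPa
q·N_q = 18.124 × 18.2 = 329.86 kPa
0.5·γ·B·N_γ·s_γ = 0.5 × 19.7 × 2.15 × 15.4 × 0.93 = 303.3 kPa
q_ult = 191.96 + 329.86 + 303.3 = 825.12 kPa.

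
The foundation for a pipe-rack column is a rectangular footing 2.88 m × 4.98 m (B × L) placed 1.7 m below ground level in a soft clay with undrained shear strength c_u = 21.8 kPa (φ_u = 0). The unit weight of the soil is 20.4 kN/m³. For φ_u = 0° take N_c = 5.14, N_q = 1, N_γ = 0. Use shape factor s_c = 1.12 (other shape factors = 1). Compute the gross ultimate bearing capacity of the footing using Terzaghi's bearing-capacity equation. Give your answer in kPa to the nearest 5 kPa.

q = γ·D_f = 20.4 × 1.7 = 34.68 kPa.
c·N_c·s_c = 21.8 × 5.14 × 1.12 = 125.5 kPa
q·N_q = 34.68 × 1 = 34.68 kPa
q_ult = 125.5 + 34.68 = 160.18 kPa.

q_ult ≈ 160 kPa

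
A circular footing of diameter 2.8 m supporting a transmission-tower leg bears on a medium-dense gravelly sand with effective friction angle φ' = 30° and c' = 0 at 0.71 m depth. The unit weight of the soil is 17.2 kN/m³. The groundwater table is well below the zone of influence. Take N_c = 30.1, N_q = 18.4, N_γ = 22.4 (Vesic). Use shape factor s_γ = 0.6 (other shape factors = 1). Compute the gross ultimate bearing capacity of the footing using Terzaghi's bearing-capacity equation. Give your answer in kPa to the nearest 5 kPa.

q_ult ≈ 550 kPa

q = γ·D_f = 17.2 × 0.71 = 12.212 kPa.
q·N_q = 12.212 × 18.4 = 224.7 kPa
0.5·γ·B·N_γ·s_γ = 0.5 × 17.2 × 2.8 × 22.4 × 0.6 = 323.64 kPa
q_ult = 224.7 + 323.64 = 548.34 kPa.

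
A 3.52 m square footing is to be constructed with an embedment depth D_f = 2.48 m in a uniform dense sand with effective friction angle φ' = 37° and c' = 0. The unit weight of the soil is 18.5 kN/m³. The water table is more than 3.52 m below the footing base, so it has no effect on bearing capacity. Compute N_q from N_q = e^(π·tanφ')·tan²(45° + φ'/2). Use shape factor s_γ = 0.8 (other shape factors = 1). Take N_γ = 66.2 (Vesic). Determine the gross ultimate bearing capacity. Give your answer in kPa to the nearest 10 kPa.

q_ult ≈ 3690 kPa

tan37° = 0.7536, so N_q = e^(π×0.7536)·tan²(63.5°) = 10.669 × 4.023 = 42.92.
Overburden at base level: q = 18.5 × 2.48 = 45.88 kPa.
Surcharge term q·N_q = 45.88 × 42.92 = 1969.2 kPa; self-weight term 0.5·γ·B·N_γ·s_γ = 0.5 × 18.5 × 3.52 × 66.2 × 0.8 = 1724.4 kPa.
q_ult = 1969.2 + 1724.4 = 3693.5 kPa.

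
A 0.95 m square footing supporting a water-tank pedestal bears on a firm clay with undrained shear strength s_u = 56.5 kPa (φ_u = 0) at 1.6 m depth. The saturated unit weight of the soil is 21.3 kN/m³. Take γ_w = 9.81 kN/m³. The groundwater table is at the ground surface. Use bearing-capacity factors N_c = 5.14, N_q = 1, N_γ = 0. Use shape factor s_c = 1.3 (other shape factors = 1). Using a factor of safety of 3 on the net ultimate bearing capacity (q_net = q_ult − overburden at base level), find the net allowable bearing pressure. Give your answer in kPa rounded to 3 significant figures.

With the water table at the surface the whole profile is submerged: γ' = 21.3 − 9.81 = 11.49 kN/m³, so q = γ'·D_f = 18.384 kPa.
q_ult = c·N_c·s_c + q·N_q
     = 56.5 × 5.14 × 1.3 + 18.384 × 1
     = 377.53 + 18.384 = 395.92 kPa.
q_net = 395.92 − 18.384 = 377.53 kPa.
q_all(net) = 377.53 / 3 = 125.84 kPa.

q_all(net) ≈ 126 kPa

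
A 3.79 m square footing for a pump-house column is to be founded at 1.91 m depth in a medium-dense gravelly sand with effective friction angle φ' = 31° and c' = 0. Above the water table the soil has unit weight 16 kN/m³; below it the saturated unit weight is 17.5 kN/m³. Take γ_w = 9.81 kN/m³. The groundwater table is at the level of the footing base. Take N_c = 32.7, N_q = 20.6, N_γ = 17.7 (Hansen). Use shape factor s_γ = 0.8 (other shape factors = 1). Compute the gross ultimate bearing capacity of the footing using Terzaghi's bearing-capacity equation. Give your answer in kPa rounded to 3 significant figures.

q = γ·D_f = 16 × 1.91 = 30.56 kPa.
For the ½γBN_γ term take γ' = 17.5 − 9.81 = 7.69 kN/m³ (soil below base is submerged).
q·N_q = 30.56 × 20.6 = 629.54 kPa
0.5·γ·B·N_γ·s_γ = 0.5 × 7.69 × 3.79 × 17.7 × 0.8 = 206.35 kPa
q_ult = 629.54 + 206.35 = 835.88 kPa.

q_ult ≈ 836 kPa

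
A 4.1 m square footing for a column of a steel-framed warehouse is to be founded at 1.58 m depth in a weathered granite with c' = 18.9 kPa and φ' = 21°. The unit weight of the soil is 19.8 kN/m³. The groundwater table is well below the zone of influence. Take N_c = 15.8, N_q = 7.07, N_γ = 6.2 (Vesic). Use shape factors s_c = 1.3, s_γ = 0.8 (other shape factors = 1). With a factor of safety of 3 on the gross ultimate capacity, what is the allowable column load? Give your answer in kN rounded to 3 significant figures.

q = γ·D_f = 19.8 × 1.58 = 31.284 kPa.
c·N_c·s_c = 18.9 × 15.8 × 1.3 = 388.21 kPa
q·N_q = 31.284 × 7.07 = 221.18 kPa
0.5·γ·B·N_γ·s_γ = 0.5 × 19.8 × 4.1 × 6.2 × 0.8 = 201.33 kPa
q_ult = 388.21 + 221.18 + 201.33 = 810.71 kPa.
Gross allowable pressure q_all = 810.71 / 3 = 270.24 kPa.
Footing area = 16.81 m², so allowable column load = 270.24 × 16.81 = 4542.7 kN.

P_all ≈ 4540 kN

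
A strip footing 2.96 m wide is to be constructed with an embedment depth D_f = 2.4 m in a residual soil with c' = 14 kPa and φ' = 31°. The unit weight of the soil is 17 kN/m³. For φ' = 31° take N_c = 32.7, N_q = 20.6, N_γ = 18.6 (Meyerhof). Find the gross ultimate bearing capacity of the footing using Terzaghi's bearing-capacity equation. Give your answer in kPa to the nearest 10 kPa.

Effective surcharge at the founding depth q = γ·D_f = 17 × 2.4 = 40.8 kPa.
q_ult = c·N_c + q·N_q + 0.5·γ·B·N_γ
     = 14 × 32.7 + 40.8 × 20.6 + 0.5 × 17 × 2.96 × 18.6
     = 457.8 + 840.48 + 467.98 = 1766.3 kPa.

q_ult ≈ 1770 kPa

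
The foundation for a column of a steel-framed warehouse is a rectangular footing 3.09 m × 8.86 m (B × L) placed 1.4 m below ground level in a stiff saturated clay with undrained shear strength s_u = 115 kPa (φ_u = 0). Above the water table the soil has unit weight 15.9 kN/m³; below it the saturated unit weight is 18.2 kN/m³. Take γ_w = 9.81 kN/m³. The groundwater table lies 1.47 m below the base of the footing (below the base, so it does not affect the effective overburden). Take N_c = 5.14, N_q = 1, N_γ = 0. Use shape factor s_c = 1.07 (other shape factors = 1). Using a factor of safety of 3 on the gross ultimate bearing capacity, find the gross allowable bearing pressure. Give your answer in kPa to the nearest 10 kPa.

Effective surcharge at the founding depth q = γ·D_f = 15.9 × 1.4 = 22.26 kPa.
q_ult = c·N_c·s_c + q·N_q
     = 115 × 5.14 × 1.07 + 22.26 × 1
     = 632.48 + 22.26 = 654.74 kPa.
q_all = 654.74 / 3 = 218.25 kPa.

q_all ≈ 220 kPa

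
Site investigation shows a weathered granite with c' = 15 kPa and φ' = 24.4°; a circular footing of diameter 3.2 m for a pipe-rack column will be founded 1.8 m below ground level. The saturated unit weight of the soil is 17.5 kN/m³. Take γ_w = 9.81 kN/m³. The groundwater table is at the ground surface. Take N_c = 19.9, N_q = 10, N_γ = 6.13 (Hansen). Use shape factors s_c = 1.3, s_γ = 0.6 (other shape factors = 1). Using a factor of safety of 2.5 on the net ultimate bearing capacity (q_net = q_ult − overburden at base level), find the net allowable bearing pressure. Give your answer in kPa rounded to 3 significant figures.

With the water table at the surface the whole profile is submerged: γ' = 17.5 − 9.81 = 7.69 kN/m³, so q = γ'·D_f = 13.842 kPa; the same γ' applies in the ½γBN_γ term.
q_ult = c·N_c·s_c + q·N_q + 0.5·γ·B·N_γ·s_γ
     = 15 × 19.9 × 1.3 + 13.842 × 10 + 0.5 × 7.69 × 3.2 × 6.13 × 0.6
     = 388.05 + 138.42 + 45.254 = 571.72 kPa.
q_net = 571.72 − 13.842 = 557.88 kPa.
q_all(net) = 557.88 / 2.5 = 223.15 kPa.

q_all(net) ≈ 223 kPa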